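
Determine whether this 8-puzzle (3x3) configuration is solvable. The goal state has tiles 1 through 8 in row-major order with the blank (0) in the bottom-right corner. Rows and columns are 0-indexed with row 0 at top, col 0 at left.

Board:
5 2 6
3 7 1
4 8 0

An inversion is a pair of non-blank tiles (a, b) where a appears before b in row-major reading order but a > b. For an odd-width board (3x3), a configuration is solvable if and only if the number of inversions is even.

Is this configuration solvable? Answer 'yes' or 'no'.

Inversions (pairs i<j in row-major order where tile[i] > tile[j] > 0): 11
11 is odd, so the puzzle is not solvable.

Answer: no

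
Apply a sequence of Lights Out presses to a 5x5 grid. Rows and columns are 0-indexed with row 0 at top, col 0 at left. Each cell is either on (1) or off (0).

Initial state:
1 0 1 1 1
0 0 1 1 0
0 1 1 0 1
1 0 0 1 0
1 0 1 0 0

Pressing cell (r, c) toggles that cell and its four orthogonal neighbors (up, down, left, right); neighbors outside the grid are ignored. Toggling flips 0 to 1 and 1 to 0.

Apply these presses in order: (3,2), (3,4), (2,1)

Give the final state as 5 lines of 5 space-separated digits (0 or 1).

Answer: 1 0 1 1 1
0 1 1 1 0
1 0 1 0 0
1 0 1 1 1
1 0 0 0 1

Derivation:
After press 1 at (3,2):
1 0 1 1 1
0 0 1 1 0
0 1 0 0 1
1 1 1 0 0
1 0 0 0 0

After press 2 at (3,4):
1 0 1 1 1
0 0 1 1 0
0 1 0 0 0
1 1 1 1 1
1 0 0 0 1

After press 3 at (2,1):
1 0 1 1 1
0 1 1 1 0
1 0 1 0 0
1 0 1 1 1
1 0 0 0 1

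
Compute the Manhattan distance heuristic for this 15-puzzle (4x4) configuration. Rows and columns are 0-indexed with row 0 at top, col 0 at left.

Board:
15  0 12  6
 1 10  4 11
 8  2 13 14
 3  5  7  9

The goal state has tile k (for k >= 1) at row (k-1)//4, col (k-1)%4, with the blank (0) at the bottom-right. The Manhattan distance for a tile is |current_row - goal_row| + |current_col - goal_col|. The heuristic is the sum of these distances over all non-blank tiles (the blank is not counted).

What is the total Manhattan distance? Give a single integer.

Answer: 43

Derivation:
Tile 15: at (0,0), goal (3,2), distance |0-3|+|0-2| = 5
Tile 12: at (0,2), goal (2,3), distance |0-2|+|2-3| = 3
Tile 6: at (0,3), goal (1,1), distance |0-1|+|3-1| = 3
Tile 1: at (1,0), goal (0,0), distance |1-0|+|0-0| = 1
Tile 10: at (1,1), goal (2,1), distance |1-2|+|1-1| = 1
Tile 4: at (1,2), goal (0,3), distance |1-0|+|2-3| = 2
Tile 11: at (1,3), goal (2,2), distance |1-2|+|3-2| = 2
Tile 8: at (2,0), goal (1,3), distance |2-1|+|0-3| = 4
Tile 2: at (2,1), goal (0,1), distance |2-0|+|1-1| = 2
Tile 13: at (2,2), goal (3,0), distance |2-3|+|2-0| = 3
Tile 14: at (2,3), goal (3,1), distance |2-3|+|3-1| = 3
Tile 3: at (3,0), goal (0,2), distance |3-0|+|0-2| = 5
Tile 5: at (3,1), goal (1,0), distance |3-1|+|1-0| = 3
Tile 7: at (3,2), goal (1,2), distance |3-1|+|2-2| = 2
Tile 9: at (3,3), goal (2,0), distance |3-2|+|3-0| = 4
Sum: 5 + 3 + 3 + 1 + 1 + 2 + 2 + 4 + 2 + 3 + 3 + 5 + 3 + 2 + 4 = 43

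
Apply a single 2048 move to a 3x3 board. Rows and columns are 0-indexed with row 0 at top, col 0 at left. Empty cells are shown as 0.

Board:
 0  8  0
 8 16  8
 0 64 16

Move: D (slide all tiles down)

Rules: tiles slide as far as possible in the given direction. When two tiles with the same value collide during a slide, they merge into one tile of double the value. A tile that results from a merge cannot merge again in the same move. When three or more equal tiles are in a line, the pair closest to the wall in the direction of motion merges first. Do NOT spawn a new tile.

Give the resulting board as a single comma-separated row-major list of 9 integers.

Slide down:
col 0: [0, 8, 0] -> [0, 0, 8]
col 1: [8, 16, 64] -> [8, 16, 64]
col 2: [0, 8, 16] -> [0, 8, 16]

Answer: 0, 8, 0, 0, 16, 8, 8, 64, 16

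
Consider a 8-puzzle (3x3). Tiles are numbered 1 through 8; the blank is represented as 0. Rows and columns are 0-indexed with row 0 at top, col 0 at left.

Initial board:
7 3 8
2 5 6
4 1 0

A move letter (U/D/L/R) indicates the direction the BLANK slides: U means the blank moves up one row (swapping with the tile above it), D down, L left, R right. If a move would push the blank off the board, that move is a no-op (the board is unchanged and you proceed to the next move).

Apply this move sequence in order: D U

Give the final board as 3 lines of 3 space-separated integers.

After move 1 (D):
7 3 8
2 5 6
4 1 0

After move 2 (U):
7 3 8
2 5 0
4 1 6

Answer: 7 3 8
2 5 0
4 1 6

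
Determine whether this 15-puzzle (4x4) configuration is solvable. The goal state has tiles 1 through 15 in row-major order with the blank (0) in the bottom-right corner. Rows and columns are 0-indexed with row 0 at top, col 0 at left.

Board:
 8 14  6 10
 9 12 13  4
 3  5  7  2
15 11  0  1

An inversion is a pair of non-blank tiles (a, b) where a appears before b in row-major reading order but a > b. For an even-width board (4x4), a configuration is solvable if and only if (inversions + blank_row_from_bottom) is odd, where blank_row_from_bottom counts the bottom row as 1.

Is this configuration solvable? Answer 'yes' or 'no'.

Answer: yes

Derivation:
Inversions: 64
Blank is in row 3 (0-indexed from top), which is row 1 counting from the bottom (bottom = 1).
64 + 1 = 65, which is odd, so the puzzle is solvable.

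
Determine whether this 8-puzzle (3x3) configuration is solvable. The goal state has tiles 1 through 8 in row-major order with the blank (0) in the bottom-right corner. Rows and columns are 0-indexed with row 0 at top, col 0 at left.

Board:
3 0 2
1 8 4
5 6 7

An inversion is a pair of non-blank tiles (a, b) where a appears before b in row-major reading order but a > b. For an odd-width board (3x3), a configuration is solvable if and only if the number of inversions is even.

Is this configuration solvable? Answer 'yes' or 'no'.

Inversions (pairs i<j in row-major order where tile[i] > tile[j] > 0): 7
7 is odd, so the puzzle is not solvable.

Answer: no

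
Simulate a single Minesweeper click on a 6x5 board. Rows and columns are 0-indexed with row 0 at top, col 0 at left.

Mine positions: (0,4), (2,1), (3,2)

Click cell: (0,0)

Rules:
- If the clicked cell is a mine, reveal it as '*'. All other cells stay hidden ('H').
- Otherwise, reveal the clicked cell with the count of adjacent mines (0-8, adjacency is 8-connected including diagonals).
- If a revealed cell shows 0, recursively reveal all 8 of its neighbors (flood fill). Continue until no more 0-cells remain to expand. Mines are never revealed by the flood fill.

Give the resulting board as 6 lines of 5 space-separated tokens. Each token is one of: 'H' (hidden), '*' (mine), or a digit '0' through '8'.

0 0 0 1 H
1 1 1 1 H
H H H H H
H H H H H
H H H H H
H H H H H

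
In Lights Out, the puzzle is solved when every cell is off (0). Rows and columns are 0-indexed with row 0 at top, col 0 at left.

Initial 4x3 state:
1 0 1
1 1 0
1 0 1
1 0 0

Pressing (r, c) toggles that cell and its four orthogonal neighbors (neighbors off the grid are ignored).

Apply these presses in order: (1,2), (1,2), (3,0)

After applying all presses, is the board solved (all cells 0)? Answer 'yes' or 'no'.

Answer: no

Derivation:
After press 1 at (1,2):
1 0 0
1 0 1
1 0 0
1 0 0

After press 2 at (1,2):
1 0 1
1 1 0
1 0 1
1 0 0

After press 3 at (3,0):
1 0 1
1 1 0
0 0 1
0 1 0

Lights still on: 6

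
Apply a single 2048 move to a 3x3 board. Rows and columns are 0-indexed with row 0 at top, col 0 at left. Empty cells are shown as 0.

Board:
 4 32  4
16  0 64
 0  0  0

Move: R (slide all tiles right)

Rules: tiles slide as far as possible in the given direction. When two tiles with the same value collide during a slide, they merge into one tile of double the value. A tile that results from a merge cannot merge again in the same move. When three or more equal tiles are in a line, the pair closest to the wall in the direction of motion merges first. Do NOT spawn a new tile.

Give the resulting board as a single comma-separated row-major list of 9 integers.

Answer: 4, 32, 4, 0, 16, 64, 0, 0, 0

Derivation:
Slide right:
row 0: [4, 32, 4] -> [4, 32, 4]
row 1: [16, 0, 64] -> [0, 16, 64]
row 2: [0, 0, 0] -> [0, 0, 0]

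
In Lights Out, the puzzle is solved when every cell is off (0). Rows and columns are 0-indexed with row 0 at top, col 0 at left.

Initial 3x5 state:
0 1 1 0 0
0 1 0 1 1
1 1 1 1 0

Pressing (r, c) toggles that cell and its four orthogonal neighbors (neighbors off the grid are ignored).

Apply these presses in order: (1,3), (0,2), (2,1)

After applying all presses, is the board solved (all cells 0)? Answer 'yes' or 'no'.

Answer: yes

Derivation:
After press 1 at (1,3):
0 1 1 1 0
0 1 1 0 0
1 1 1 0 0

After press 2 at (0,2):
0 0 0 0 0
0 1 0 0 0
1 1 1 0 0

After press 3 at (2,1):
0 0 0 0 0
0 0 0 0 0
0 0 0 0 0

Lights still on: 0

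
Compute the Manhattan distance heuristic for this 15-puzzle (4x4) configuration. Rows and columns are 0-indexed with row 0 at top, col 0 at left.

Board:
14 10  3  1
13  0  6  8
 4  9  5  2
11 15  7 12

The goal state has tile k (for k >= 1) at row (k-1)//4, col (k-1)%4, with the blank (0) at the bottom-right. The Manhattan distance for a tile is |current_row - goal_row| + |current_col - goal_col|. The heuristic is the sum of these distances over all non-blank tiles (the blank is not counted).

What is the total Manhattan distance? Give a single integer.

Answer: 32

Derivation:
Tile 14: at (0,0), goal (3,1), distance |0-3|+|0-1| = 4
Tile 10: at (0,1), goal (2,1), distance |0-2|+|1-1| = 2
Tile 3: at (0,2), goal (0,2), distance |0-0|+|2-2| = 0
Tile 1: at (0,3), goal (0,0), distance |0-0|+|3-0| = 3
Tile 13: at (1,0), goal (3,0), distance |1-3|+|0-0| = 2
Tile 6: at (1,2), goal (1,1), distance |1-1|+|2-1| = 1
Tile 8: at (1,3), goal (1,3), distance |1-1|+|3-3| = 0
Tile 4: at (2,0), goal (0,3), distance |2-0|+|0-3| = 5
Tile 9: at (2,1), goal (2,0), distance |2-2|+|1-0| = 1
Tile 5: at (2,2), goal (1,0), distance |2-1|+|2-0| = 3
Tile 2: at (2,3), goal (0,1), distance |2-0|+|3-1| = 4
Tile 11: at (3,0), goal (2,2), distance |3-2|+|0-2| = 3
Tile 15: at (3,1), goal (3,2), distance |3-3|+|1-2| = 1
Tile 7: at (3,2), goal (1,2), distance |3-1|+|2-2| = 2
Tile 12: at (3,3), goal (2,3), distance |3-2|+|3-3| = 1
Sum: 4 + 2 + 0 + 3 + 2 + 1 + 0 + 5 + 1 + 3 + 4 + 3 + 1 + 2 + 1 = 32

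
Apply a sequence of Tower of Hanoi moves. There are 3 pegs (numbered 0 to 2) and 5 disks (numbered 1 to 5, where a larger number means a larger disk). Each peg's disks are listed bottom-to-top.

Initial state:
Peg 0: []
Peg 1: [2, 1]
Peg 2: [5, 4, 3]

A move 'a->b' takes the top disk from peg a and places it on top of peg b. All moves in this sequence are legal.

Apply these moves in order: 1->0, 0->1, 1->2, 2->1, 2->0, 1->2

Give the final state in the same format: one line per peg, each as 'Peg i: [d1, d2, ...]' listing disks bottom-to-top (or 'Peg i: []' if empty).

Answer: Peg 0: [3]
Peg 1: [2]
Peg 2: [5, 4, 1]

Derivation:
After move 1 (1->0):
Peg 0: [1]
Peg 1: [2]
Peg 2: [5, 4, 3]

After move 2 (0->1):
Peg 0: []
Peg 1: [2, 1]
Peg 2: [5, 4, 3]

After move 3 (1->2):
Peg 0: []
Peg 1: [2]
Peg 2: [5, 4, 3, 1]

After move 4 (2->1):
Peg 0: []
Peg 1: [2, 1]
Peg 2: [5, 4, 3]

After move 5 (2->0):
Peg 0: [3]
Peg 1: [2, 1]
Peg 2: [5, 4]

After move 6 (1->2):
Peg 0: [3]
Peg 1: [2]
Peg 2: [5, 4, 1]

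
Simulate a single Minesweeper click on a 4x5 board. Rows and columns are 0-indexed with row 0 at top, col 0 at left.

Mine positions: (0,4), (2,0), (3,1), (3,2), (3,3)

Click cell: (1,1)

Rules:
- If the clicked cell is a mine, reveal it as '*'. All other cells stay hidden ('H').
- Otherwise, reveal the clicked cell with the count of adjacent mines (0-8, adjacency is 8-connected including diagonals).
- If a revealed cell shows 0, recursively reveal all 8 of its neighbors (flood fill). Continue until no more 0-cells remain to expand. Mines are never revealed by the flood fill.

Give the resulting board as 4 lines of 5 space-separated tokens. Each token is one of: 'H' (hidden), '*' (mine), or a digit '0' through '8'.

H H H H H
H 1 H H H
H H H H H
H H H H H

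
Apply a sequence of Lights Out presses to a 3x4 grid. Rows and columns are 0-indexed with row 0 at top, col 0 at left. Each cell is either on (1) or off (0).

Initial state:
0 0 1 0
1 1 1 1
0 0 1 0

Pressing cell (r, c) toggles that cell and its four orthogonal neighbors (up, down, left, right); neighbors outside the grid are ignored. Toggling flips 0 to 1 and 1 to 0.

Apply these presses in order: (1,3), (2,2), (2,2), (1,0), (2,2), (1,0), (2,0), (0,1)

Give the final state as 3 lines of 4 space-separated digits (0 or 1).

After press 1 at (1,3):
0 0 1 1
1 1 0 0
0 0 1 1

After press 2 at (2,2):
0 0 1 1
1 1 1 0
0 1 0 0

After press 3 at (2,2):
0 0 1 1
1 1 0 0
0 0 1 1

After press 4 at (1,0):
1 0 1 1
0 0 0 0
1 0 1 1

After press 5 at (2,2):
1 0 1 1
0 0 1 0
1 1 0 0

After press 6 at (1,0):
0 0 1 1
1 1 1 0
0 1 0 0

After press 7 at (2,0):
0 0 1 1
0 1 1 0
1 0 0 0

After press 8 at (0,1):
1 1 0 1
0 0 1 0
1 0 0 0

Answer: 1 1 0 1
0 0 1 0
1 0 0 0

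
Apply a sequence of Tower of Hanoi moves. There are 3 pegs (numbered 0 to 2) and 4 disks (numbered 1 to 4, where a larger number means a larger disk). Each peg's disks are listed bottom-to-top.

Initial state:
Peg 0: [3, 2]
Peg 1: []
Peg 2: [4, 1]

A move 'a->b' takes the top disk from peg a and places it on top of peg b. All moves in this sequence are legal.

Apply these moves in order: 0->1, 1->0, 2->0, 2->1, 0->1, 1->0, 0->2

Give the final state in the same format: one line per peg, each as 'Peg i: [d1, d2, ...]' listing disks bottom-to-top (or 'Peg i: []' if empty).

Answer: Peg 0: [3, 2]
Peg 1: [4]
Peg 2: [1]

Derivation:
After move 1 (0->1):
Peg 0: [3]
Peg 1: [2]
Peg 2: [4, 1]

After move 2 (1->0):
Peg 0: [3, 2]
Peg 1: []
Peg 2: [4, 1]

After move 3 (2->0):
Peg 0: [3, 2, 1]
Peg 1: []
Peg 2: [4]

After move 4 (2->1):
Peg 0: [3, 2, 1]
Peg 1: [4]
Peg 2: []

After move 5 (0->1):
Peg 0: [3, 2]
Peg 1: [4, 1]
Peg 2: []

After move 6 (1->0):
Peg 0: [3, 2, 1]
Peg 1: [4]
Peg 2: []

After move 7 (0->2):
Peg 0: [3, 2]
Peg 1: [4]
Peg 2: [1]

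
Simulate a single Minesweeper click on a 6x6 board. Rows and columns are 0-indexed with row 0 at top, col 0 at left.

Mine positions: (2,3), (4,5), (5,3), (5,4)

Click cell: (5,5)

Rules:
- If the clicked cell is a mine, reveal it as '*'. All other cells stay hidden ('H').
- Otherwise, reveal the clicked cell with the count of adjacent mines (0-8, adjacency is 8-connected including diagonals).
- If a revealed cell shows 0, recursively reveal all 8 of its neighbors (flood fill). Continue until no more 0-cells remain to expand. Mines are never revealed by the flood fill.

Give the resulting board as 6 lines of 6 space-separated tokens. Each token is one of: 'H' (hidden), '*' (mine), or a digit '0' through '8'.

H H H H H H
H H H H H H
H H H H H H
H H H H H H
H H H H H H
H H H H H 2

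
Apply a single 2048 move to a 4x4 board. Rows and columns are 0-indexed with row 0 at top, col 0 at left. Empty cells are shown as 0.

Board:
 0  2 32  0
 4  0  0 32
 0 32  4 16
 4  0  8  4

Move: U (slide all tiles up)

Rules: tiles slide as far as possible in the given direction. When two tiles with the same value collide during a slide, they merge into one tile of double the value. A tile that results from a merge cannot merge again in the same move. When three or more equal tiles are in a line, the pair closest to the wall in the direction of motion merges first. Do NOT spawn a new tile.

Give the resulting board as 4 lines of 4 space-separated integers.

Answer:  8  2 32 32
 0 32  4 16
 0  0  8  4
 0  0  0  0

Derivation:
Slide up:
col 0: [0, 4, 0, 4] -> [8, 0, 0, 0]
col 1: [2, 0, 32, 0] -> [2, 32, 0, 0]
col 2: [32, 0, 4, 8] -> [32, 4, 8, 0]
col 3: [0, 32, 16, 4] -> [32, 16, 4, 0]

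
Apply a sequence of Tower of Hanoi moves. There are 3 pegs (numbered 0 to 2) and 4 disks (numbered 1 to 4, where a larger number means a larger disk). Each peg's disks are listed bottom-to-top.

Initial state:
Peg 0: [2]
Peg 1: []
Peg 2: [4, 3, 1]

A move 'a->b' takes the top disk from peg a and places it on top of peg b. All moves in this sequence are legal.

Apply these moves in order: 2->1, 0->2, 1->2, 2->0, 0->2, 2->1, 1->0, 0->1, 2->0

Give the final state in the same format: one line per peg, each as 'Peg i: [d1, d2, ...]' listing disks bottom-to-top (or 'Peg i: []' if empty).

Answer: Peg 0: [2]
Peg 1: [1]
Peg 2: [4, 3]

Derivation:
After move 1 (2->1):
Peg 0: [2]
Peg 1: [1]
Peg 2: [4, 3]

After move 2 (0->2):
Peg 0: []
Peg 1: [1]
Peg 2: [4, 3, 2]

After move 3 (1->2):
Peg 0: []
Peg 1: []
Peg 2: [4, 3, 2, 1]

After move 4 (2->0):
Peg 0: [1]
Peg 1: []
Peg 2: [4, 3, 2]

After move 5 (0->2):
Peg 0: []
Peg 1: []
Peg 2: [4, 3, 2, 1]

After move 6 (2->1):
Peg 0: []
Peg 1: [1]
Peg 2: [4, 3, 2]

After move 7 (1->0):
Peg 0: [1]
Peg 1: []
Peg 2: [4, 3, 2]

After move 8 (0->1):
Peg 0: []
Peg 1: [1]
Peg 2: [4, 3, 2]

After move 9 (2->0):
Peg 0: [2]
Peg 1: [1]
Peg 2: [4, 3]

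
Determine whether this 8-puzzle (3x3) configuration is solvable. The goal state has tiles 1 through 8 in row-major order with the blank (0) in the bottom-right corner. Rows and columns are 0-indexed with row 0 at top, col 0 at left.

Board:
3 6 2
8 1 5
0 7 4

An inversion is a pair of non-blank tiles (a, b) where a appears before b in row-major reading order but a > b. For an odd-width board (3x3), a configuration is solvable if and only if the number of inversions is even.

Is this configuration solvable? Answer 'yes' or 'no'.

Inversions (pairs i<j in row-major order where tile[i] > tile[j] > 0): 13
13 is odd, so the puzzle is not solvable.

Answer: no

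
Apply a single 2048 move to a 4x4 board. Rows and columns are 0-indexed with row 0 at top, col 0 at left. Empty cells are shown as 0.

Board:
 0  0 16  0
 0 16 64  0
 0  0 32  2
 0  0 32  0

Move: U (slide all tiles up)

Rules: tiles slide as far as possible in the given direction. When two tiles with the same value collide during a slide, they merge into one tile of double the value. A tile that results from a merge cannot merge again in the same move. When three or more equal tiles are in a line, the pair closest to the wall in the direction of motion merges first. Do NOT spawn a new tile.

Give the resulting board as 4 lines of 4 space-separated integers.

Slide up:
col 0: [0, 0, 0, 0] -> [0, 0, 0, 0]
col 1: [0, 16, 0, 0] -> [16, 0, 0, 0]
col 2: [16, 64, 32, 32] -> [16, 64, 64, 0]
col 3: [0, 0, 2, 0] -> [2, 0, 0, 0]

Answer:  0 16 16  2
 0  0 64  0
 0  0 64  0
 0  0  0  0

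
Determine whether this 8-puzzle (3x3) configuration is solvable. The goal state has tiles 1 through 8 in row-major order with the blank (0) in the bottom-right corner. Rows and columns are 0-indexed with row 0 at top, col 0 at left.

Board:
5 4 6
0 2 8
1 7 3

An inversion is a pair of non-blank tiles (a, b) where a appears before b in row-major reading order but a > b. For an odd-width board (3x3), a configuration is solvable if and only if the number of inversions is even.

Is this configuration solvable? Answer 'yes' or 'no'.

Inversions (pairs i<j in row-major order where tile[i] > tile[j] > 0): 15
15 is odd, so the puzzle is not solvable.

Answer: no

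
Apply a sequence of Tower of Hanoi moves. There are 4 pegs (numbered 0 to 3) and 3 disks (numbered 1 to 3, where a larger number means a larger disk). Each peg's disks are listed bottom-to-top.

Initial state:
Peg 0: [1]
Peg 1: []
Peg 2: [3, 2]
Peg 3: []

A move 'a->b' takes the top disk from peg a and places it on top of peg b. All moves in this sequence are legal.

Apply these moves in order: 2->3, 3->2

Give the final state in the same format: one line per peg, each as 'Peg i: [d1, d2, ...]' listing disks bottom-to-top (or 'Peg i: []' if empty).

After move 1 (2->3):
Peg 0: [1]
Peg 1: []
Peg 2: [3]
Peg 3: [2]

After move 2 (3->2):
Peg 0: [1]
Peg 1: []
Peg 2: [3, 2]
Peg 3: []

Answer: Peg 0: [1]
Peg 1: []
Peg 2: [3, 2]
Peg 3: []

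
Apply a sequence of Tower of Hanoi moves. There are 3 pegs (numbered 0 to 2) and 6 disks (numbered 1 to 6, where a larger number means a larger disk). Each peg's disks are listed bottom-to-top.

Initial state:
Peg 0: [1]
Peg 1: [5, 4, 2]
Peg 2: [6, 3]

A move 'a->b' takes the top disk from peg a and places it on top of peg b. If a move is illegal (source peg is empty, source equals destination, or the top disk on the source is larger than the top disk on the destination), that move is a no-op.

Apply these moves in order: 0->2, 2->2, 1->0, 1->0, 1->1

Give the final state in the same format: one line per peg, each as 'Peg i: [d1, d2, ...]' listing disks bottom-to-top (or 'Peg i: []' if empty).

Answer: Peg 0: [2]
Peg 1: [5, 4]
Peg 2: [6, 3, 1]

Derivation:
After move 1 (0->2):
Peg 0: []
Peg 1: [5, 4, 2]
Peg 2: [6, 3, 1]

After move 2 (2->2):
Peg 0: []
Peg 1: [5, 4, 2]
Peg 2: [6, 3, 1]

After move 3 (1->0):
Peg 0: [2]
Peg 1: [5, 4]
Peg 2: [6, 3, 1]

After move 4 (1->0):
Peg 0: [2]
Peg 1: [5, 4]
Peg 2: [6, 3, 1]

After move 5 (1->1):
Peg 0: [2]
Peg 1: [5, 4]
Peg 2: [6, 3, 1]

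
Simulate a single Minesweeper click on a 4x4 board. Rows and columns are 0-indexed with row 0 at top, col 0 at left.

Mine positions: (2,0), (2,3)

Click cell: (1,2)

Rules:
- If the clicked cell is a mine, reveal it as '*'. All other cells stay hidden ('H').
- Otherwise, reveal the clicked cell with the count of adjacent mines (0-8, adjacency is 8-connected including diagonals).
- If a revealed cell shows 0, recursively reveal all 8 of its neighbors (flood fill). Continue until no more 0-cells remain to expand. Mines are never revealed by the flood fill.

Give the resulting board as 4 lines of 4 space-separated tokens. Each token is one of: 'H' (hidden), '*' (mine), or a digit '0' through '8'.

H H H H
H H 1 H
H H H H
H H H H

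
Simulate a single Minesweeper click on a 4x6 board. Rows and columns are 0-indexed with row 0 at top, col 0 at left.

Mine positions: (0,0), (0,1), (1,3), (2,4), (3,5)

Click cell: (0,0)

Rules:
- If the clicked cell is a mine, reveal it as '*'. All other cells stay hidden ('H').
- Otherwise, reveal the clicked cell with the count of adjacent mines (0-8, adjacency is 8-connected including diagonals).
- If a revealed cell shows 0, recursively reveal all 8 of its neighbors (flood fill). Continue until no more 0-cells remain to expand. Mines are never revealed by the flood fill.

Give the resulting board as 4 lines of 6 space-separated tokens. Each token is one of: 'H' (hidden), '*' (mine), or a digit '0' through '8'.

* H H H H H
H H H H H H
H H H H H H
H H H H H H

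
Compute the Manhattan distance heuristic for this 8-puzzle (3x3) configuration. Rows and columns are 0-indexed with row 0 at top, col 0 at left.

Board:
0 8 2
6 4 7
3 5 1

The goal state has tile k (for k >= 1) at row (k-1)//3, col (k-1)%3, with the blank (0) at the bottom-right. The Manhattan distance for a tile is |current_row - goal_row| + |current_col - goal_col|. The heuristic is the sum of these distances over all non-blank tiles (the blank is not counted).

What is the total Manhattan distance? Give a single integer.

Tile 8: at (0,1), goal (2,1), distance |0-2|+|1-1| = 2
Tile 2: at (0,2), goal (0,1), distance |0-0|+|2-1| = 1
Tile 6: at (1,0), goal (1,2), distance |1-1|+|0-2| = 2
Tile 4: at (1,1), goal (1,0), distance |1-1|+|1-0| = 1
Tile 7: at (1,2), goal (2,0), distance |1-2|+|2-0| = 3
Tile 3: at (2,0), goal (0,2), distance |2-0|+|0-2| = 4
Tile 5: at (2,1), goal (1,1), distance |2-1|+|1-1| = 1
Tile 1: at (2,2), goal (0,0), distance |2-0|+|2-0| = 4
Sum: 2 + 1 + 2 + 1 + 3 + 4 + 1 + 4 = 18

Answer: 18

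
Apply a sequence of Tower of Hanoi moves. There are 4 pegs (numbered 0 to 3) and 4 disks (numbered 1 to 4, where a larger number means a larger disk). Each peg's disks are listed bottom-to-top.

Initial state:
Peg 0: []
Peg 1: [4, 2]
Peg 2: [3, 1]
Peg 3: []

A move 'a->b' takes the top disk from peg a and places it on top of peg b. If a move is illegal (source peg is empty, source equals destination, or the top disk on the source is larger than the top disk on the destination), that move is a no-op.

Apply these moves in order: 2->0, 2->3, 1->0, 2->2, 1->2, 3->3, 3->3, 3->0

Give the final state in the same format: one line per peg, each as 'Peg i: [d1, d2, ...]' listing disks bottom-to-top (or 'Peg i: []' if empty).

Answer: Peg 0: [1]
Peg 1: [4]
Peg 2: [2]
Peg 3: [3]

Derivation:
After move 1 (2->0):
Peg 0: [1]
Peg 1: [4, 2]
Peg 2: [3]
Peg 3: []

After move 2 (2->3):
Peg 0: [1]
Peg 1: [4, 2]
Peg 2: []
Peg 3: [3]

After move 3 (1->0):
Peg 0: [1]
Peg 1: [4, 2]
Peg 2: []
Peg 3: [3]

After move 4 (2->2):
Peg 0: [1]
Peg 1: [4, 2]
Peg 2: []
Peg 3: [3]

After move 5 (1->2):
Peg 0: [1]
Peg 1: [4]
Peg 2: [2]
Peg 3: [3]

After move 6 (3->3):
Peg 0: [1]
Peg 1: [4]
Peg 2: [2]
Peg 3: [3]

After move 7 (3->3):
Peg 0: [1]
Peg 1: [4]
Peg 2: [2]
Peg 3: [3]

After move 8 (3->0):
Peg 0: [1]
Peg 1: [4]
Peg 2: [2]
Peg 3: [3]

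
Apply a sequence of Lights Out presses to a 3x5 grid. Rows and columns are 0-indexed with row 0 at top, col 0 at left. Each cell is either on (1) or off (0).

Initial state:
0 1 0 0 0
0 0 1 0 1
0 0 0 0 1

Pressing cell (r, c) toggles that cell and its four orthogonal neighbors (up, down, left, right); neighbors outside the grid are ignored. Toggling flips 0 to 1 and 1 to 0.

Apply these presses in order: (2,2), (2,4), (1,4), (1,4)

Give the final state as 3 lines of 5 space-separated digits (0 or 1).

After press 1 at (2,2):
0 1 0 0 0
0 0 0 0 1
0 1 1 1 1

After press 2 at (2,4):
0 1 0 0 0
0 0 0 0 0
0 1 1 0 0

After press 3 at (1,4):
0 1 0 0 1
0 0 0 1 1
0 1 1 0 1

After press 4 at (1,4):
0 1 0 0 0
0 0 0 0 0
0 1 1 0 0

Answer: 0 1 0 0 0
0 0 0 0 0
0 1 1 0 0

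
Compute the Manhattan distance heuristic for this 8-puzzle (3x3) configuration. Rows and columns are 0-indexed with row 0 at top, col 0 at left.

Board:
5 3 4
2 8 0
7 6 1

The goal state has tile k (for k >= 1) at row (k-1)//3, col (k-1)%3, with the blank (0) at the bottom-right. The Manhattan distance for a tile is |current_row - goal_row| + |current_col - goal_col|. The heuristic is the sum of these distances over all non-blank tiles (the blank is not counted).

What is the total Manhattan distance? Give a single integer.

Answer: 15

Derivation:
Tile 5: at (0,0), goal (1,1), distance |0-1|+|0-1| = 2
Tile 3: at (0,1), goal (0,2), distance |0-0|+|1-2| = 1
Tile 4: at (0,2), goal (1,0), distance |0-1|+|2-0| = 3
Tile 2: at (1,0), goal (0,1), distance |1-0|+|0-1| = 2
Tile 8: at (1,1), goal (2,1), distance |1-2|+|1-1| = 1
Tile 7: at (2,0), goal (2,0), distance |2-2|+|0-0| = 0
Tile 6: at (2,1), goal (1,2), distance |2-1|+|1-2| = 2
Tile 1: at (2,2), goal (0,0), distance |2-0|+|2-0| = 4
Sum: 2 + 1 + 3 + 2 + 1 + 0 + 2 + 4 = 15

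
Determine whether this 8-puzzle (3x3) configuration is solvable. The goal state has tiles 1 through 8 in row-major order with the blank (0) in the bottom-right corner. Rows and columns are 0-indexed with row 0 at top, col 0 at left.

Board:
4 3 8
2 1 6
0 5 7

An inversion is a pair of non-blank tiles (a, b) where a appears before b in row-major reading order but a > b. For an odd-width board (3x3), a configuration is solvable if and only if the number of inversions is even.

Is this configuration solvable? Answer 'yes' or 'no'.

Inversions (pairs i<j in row-major order where tile[i] > tile[j] > 0): 12
12 is even, so the puzzle is solvable.

Answer: yes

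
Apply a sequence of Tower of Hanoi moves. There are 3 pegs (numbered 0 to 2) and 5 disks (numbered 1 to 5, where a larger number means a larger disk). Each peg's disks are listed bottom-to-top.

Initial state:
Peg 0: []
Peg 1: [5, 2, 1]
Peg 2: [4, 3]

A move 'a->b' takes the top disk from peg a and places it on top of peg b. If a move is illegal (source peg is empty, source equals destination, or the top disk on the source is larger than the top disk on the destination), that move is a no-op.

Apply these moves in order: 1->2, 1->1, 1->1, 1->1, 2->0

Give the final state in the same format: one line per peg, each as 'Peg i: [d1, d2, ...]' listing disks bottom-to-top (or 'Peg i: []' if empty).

After move 1 (1->2):
Peg 0: []
Peg 1: [5, 2]
Peg 2: [4, 3, 1]

After move 2 (1->1):
Peg 0: []
Peg 1: [5, 2]
Peg 2: [4, 3, 1]

After move 3 (1->1):
Peg 0: []
Peg 1: [5, 2]
Peg 2: [4, 3, 1]

After move 4 (1->1):
Peg 0: []
Peg 1: [5, 2]
Peg 2: [4, 3, 1]

After move 5 (2->0):
Peg 0: [1]
Peg 1: [5, 2]
Peg 2: [4, 3]

Answer: Peg 0: [1]
Peg 1: [5, 2]
Peg 2: [4, 3]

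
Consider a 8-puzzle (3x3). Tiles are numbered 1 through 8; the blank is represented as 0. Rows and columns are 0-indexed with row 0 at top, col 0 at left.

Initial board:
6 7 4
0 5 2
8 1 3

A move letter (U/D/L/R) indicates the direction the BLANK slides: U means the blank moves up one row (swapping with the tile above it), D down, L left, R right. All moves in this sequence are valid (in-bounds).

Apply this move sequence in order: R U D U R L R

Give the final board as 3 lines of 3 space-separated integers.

After move 1 (R):
6 7 4
5 0 2
8 1 3

After move 2 (U):
6 0 4
5 7 2
8 1 3

After move 3 (D):
6 7 4
5 0 2
8 1 3

After move 4 (U):
6 0 4
5 7 2
8 1 3

After move 5 (R):
6 4 0
5 7 2
8 1 3

After move 6 (L):
6 0 4
5 7 2
8 1 3

After move 7 (R):
6 4 0
5 7 2
8 1 3

Answer: 6 4 0
5 7 2
8 1 3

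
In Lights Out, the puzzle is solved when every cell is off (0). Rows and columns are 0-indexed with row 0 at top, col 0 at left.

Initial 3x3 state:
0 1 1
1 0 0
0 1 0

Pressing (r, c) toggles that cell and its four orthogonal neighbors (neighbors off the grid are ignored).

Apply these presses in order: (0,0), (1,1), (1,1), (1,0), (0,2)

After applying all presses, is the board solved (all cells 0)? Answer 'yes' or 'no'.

After press 1 at (0,0):
1 0 1
0 0 0
0 1 0

After press 2 at (1,1):
1 1 1
1 1 1
0 0 0

After press 3 at (1,1):
1 0 1
0 0 0
0 1 0

After press 4 at (1,0):
0 0 1
1 1 0
1 1 0

After press 5 at (0,2):
0 1 0
1 1 1
1 1 0

Lights still on: 6

Answer: no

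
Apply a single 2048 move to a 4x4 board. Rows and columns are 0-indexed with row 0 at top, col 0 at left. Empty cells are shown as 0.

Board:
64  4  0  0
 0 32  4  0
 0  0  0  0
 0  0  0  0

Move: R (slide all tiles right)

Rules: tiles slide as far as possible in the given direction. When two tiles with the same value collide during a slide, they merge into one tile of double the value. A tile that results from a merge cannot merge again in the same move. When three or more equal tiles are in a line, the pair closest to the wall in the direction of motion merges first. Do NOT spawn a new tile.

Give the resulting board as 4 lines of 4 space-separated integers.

Slide right:
row 0: [64, 4, 0, 0] -> [0, 0, 64, 4]
row 1: [0, 32, 4, 0] -> [0, 0, 32, 4]
row 2: [0, 0, 0, 0] -> [0, 0, 0, 0]
row 3: [0, 0, 0, 0] -> [0, 0, 0, 0]

Answer:  0  0 64  4
 0  0 32  4
 0  0  0  0
 0  0  0  0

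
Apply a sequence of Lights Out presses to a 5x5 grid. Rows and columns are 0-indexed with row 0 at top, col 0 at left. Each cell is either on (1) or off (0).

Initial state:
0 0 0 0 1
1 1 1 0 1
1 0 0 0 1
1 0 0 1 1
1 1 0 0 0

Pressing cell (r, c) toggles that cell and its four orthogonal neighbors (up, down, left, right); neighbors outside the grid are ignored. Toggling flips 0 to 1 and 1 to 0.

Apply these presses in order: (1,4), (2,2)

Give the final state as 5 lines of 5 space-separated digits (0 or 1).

After press 1 at (1,4):
0 0 0 0 0
1 1 1 1 0
1 0 0 0 0
1 0 0 1 1
1 1 0 0 0

After press 2 at (2,2):
0 0 0 0 0
1 1 0 1 0
1 1 1 1 0
1 0 1 1 1
1 1 0 0 0

Answer: 0 0 0 0 0
1 1 0 1 0
1 1 1 1 0
1 0 1 1 1
1 1 0 0 0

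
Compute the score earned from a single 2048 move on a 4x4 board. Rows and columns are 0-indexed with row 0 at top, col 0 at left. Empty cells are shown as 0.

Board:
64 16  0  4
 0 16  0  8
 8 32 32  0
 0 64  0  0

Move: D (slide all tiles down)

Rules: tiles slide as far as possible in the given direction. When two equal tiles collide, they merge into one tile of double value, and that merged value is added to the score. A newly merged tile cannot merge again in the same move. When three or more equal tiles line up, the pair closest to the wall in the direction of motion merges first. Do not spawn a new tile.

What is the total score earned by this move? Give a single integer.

Slide down:
col 0: [64, 0, 8, 0] -> [0, 0, 64, 8]  score +0 (running 0)
col 1: [16, 16, 32, 64] -> [0, 32, 32, 64]  score +32 (running 32)
col 2: [0, 0, 32, 0] -> [0, 0, 0, 32]  score +0 (running 32)
col 3: [4, 8, 0, 0] -> [0, 0, 4, 8]  score +0 (running 32)
Board after move:
 0  0  0  0
 0 32  0  0
64 32  0  4
 8 64 32  8

Answer: 32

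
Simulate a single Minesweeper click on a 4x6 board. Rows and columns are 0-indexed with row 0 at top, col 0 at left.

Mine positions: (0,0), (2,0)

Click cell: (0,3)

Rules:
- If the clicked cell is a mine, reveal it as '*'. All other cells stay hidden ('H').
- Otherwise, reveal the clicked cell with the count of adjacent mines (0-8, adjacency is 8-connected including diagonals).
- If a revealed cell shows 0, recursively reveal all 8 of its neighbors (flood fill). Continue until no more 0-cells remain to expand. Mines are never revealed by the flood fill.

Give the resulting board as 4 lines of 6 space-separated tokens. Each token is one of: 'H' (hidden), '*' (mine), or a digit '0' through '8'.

H 1 0 0 0 0
H 2 0 0 0 0
H 1 0 0 0 0
H 1 0 0 0 0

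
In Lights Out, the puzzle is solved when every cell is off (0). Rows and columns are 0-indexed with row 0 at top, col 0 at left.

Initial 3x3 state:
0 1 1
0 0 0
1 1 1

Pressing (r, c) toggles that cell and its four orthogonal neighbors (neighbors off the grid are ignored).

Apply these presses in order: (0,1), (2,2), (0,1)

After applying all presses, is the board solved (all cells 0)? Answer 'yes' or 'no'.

Answer: no

Derivation:
After press 1 at (0,1):
1 0 0
0 1 0
1 1 1

After press 2 at (2,2):
1 0 0
0 1 1
1 0 0

After press 3 at (0,1):
0 1 1
0 0 1
1 0 0

Lights still on: 4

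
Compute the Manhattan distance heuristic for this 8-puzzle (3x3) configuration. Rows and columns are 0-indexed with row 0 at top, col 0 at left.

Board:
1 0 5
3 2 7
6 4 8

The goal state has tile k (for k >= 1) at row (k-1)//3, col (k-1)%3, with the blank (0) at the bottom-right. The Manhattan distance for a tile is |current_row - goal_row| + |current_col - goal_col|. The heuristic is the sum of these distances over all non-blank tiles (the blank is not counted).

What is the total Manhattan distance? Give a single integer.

Tile 1: at (0,0), goal (0,0), distance |0-0|+|0-0| = 0
Tile 5: at (0,2), goal (1,1), distance |0-1|+|2-1| = 2
Tile 3: at (1,0), goal (0,2), distance |1-0|+|0-2| = 3
Tile 2: at (1,1), goal (0,1), distance |1-0|+|1-1| = 1
Tile 7: at (1,2), goal (2,0), distance |1-2|+|2-0| = 3
Tile 6: at (2,0), goal (1,2), distance |2-1|+|0-2| = 3
Tile 4: at (2,1), goal (1,0), distance |2-1|+|1-0| = 2
Tile 8: at (2,2), goal (2,1), distance |2-2|+|2-1| = 1
Sum: 0 + 2 + 3 + 1 + 3 + 3 + 2 + 1 = 15

Answer: 15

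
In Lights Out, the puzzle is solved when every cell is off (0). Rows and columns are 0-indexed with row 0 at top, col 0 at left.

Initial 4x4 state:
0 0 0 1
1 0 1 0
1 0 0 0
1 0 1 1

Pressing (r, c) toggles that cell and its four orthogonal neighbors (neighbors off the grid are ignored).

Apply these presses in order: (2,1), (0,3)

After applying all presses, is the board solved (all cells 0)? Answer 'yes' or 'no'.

After press 1 at (2,1):
0 0 0 1
1 1 1 0
0 1 1 0
1 1 1 1

After press 2 at (0,3):
0 0 1 0
1 1 1 1
0 1 1 0
1 1 1 1

Lights still on: 11

Answer: no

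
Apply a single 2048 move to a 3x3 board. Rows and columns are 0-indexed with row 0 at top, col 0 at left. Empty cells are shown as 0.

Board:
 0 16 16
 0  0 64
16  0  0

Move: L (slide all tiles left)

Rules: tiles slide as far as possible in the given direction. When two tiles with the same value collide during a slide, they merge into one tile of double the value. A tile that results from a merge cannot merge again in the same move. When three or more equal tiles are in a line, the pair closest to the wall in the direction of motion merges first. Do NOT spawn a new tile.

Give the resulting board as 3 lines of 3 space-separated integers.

Slide left:
row 0: [0, 16, 16] -> [32, 0, 0]
row 1: [0, 0, 64] -> [64, 0, 0]
row 2: [16, 0, 0] -> [16, 0, 0]

Answer: 32  0  0
64  0  0
16  0  0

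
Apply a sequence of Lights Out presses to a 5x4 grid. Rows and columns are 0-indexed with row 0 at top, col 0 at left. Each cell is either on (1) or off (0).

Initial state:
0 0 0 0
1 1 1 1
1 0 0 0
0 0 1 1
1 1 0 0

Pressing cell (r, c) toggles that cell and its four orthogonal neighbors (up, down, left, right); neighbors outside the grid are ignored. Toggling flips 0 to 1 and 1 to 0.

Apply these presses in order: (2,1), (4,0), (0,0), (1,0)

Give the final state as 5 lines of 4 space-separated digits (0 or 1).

Answer: 0 1 0 0
1 1 1 1
1 1 1 0
1 1 1 1
0 0 0 0

Derivation:
After press 1 at (2,1):
0 0 0 0
1 0 1 1
0 1 1 0
0 1 1 1
1 1 0 0

After press 2 at (4,0):
0 0 0 0
1 0 1 1
0 1 1 0
1 1 1 1
0 0 0 0

After press 3 at (0,0):
1 1 0 0
0 0 1 1
0 1 1 0
1 1 1 1
0 0 0 0

After press 4 at (1,0):
0 1 0 0
1 1 1 1
1 1 1 0
1 1 1 1
0 0 0 0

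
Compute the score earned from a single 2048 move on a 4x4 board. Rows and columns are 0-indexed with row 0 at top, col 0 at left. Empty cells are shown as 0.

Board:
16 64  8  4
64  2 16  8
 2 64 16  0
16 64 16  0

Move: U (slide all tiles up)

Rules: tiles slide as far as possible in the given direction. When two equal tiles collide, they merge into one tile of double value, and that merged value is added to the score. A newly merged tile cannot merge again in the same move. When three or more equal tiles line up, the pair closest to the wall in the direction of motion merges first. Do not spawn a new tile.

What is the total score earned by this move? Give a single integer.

Answer: 160

Derivation:
Slide up:
col 0: [16, 64, 2, 16] -> [16, 64, 2, 16]  score +0 (running 0)
col 1: [64, 2, 64, 64] -> [64, 2, 128, 0]  score +128 (running 128)
col 2: [8, 16, 16, 16] -> [8, 32, 16, 0]  score +32 (running 160)
col 3: [4, 8, 0, 0] -> [4, 8, 0, 0]  score +0 (running 160)
Board after move:
 16  64   8   4
 64   2  32   8
  2 128  16   0
 16   0   0   0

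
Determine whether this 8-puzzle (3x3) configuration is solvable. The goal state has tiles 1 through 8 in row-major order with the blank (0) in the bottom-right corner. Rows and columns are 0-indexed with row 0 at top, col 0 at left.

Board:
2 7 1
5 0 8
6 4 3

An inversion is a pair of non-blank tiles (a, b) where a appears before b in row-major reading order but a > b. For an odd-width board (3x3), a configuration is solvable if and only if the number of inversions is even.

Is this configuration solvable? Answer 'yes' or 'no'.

Inversions (pairs i<j in row-major order where tile[i] > tile[j] > 0): 14
14 is even, so the puzzle is solvable.

Answer: yes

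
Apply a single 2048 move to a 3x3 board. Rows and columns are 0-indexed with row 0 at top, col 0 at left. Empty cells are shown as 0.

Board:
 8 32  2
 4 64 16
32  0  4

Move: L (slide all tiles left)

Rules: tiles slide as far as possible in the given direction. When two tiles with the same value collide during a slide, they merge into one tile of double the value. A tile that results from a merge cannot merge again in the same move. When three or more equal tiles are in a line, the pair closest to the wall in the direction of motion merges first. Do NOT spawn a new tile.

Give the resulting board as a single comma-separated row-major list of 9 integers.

Answer: 8, 32, 2, 4, 64, 16, 32, 4, 0

Derivation:
Slide left:
row 0: [8, 32, 2] -> [8, 32, 2]
row 1: [4, 64, 16] -> [4, 64, 16]
row 2: [32, 0, 4] -> [32, 4, 0]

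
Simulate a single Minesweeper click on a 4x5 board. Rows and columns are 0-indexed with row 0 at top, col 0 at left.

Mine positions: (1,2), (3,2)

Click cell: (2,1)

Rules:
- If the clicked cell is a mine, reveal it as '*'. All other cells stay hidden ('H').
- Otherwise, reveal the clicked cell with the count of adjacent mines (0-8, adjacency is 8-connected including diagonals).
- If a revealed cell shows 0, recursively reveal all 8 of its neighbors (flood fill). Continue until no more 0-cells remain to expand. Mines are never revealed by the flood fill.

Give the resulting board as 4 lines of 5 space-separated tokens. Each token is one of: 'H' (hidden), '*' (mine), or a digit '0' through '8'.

H H H H H
H H H H H
H 2 H H H
H H H H H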